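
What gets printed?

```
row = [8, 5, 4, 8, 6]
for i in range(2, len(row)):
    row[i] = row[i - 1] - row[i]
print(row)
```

i=2: row[2] = 5-4 = 1 → [8, 5, 1, 8, 6]
i=3: row[3] = 1-8 = -7 → [8, 5, 1, -7, 6]
i=4: row[4] = (-7)-6 = -13 → [8, 5, 1, -7, -13]

[8, 5, 1, -7, -13]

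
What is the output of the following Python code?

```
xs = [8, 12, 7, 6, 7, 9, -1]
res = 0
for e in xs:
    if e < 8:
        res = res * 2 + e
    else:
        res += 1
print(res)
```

e=8: not <8, res = 0+1 = 1
e=12: not <8, res = 1+1 = 2
e=7: <8, res = 2*2+7 = 11
e=6: <8, res = 11*2+6 = 28
e=7: <8, res = 28*2+7 = 63
e=9: not <8, res = 63+1 = 64
e=-1: <8, res = 64*2+(-1) = 127

127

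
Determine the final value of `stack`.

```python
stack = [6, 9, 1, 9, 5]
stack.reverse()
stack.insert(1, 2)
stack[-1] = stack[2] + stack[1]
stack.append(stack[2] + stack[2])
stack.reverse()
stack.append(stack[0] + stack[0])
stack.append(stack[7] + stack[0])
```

reverse → [5, 9, 1, 9, 6]
insert 2 at 1 → [5, 2, 9, 1, 9, 6]
stack[-1] = stack[2]+stack[1] = 9+2 = 11 → [5, 2, 9, 1, 9, 11]
append stack[2]+stack[2] = 9+9 = 18 → [5, 2, 9, 1, 9, 11, 18]
reverse → [18, 11, 9, 1, 9, 2, 5]
append stack[0]+stack[0] = 18+18 = 36 → [18, 11, 9, 1, 9, 2, 5, 36]
append stack[7]+stack[0] = 36+18 = 54 → [18, 11, 9, 1, 9, 2, 5, 36, 54]

[18, 11, 9, 1, 9, 2, 5, 36, 54]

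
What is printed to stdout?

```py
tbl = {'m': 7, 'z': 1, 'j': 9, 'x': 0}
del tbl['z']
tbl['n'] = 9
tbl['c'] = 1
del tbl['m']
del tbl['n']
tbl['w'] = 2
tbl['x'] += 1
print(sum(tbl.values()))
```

13

del 'z' → {'m': 7, 'j': 9, 'x': 0}
tbl['n'] = 9 → {'m': 7, 'j': 9, 'x': 0, 'n': 9}
tbl['c'] = 1 → {'m': 7, 'j': 9, 'x': 0, 'n': 9, 'c': 1}
del 'm' → {'j': 9, 'x': 0, 'n': 9, 'c': 1}
del 'n' → {'j': 9, 'x': 0, 'c': 1}
tbl['w'] = 2 → {'j': 9, 'x': 0, 'c': 1, 'w': 2}
tbl['x'] = 0+1 = 1 → {'j': 9, 'x': 1, 'c': 1, 'w': 2}
sum of values = 13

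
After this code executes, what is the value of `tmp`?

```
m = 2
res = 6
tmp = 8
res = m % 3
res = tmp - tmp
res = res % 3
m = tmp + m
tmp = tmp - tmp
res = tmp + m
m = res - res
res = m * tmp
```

res = 2%3 = 2
res = 8-8 = 0
res = 0%3 = 0
m = 8+2 = 10
tmp = 8-8 = 0
res = 0+10 = 10
m = 10-10 = 0
res = 0*0 = 0

0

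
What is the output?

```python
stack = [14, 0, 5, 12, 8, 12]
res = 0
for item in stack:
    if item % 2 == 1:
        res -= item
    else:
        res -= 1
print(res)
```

-10

item=14: not odd, res = 0-1 = -1
item=0: not odd, res = (-1)-1 = -2
item=5: odd, res = (-2)-5 = -7
item=12: not odd, res = (-7)-1 = -8
item=8: not odd, res = (-8)-1 = -9
item=12: not odd, res = (-9)-1 = -10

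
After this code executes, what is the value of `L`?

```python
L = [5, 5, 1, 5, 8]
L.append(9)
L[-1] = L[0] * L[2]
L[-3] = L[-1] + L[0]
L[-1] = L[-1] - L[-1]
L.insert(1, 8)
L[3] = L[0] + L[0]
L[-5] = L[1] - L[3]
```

append 9 → [5, 5, 1, 5, 8, 9]
L[-1] = L[0]*L[2] = 5*1 = 5 → [5, 5, 1, 5, 8, 5]
L[-3] = L[-1]+L[0] = 5+5 = 10 → [5, 5, 1, 10, 8, 5]
L[-1] = L[-1]-L[-1] = 5-5 = 0 → [5, 5, 1, 10, 8, 0]
insert 8 at 1 → [5, 8, 5, 1, 10, 8, 0]
L[3] = L[0]+L[0] = 5+5 = 10 → [5, 8, 5, 10, 10, 8, 0]
L[-5] = L[1]-L[3] = 8-10 = -2 → [5, 8, -2, 10, 10, 8, 0]

[5, 8, -2, 10, 10, 8, 0]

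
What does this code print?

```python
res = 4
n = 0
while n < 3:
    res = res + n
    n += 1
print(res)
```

7

n=0: res = 4+0 = 4
n=1: res = 4+1 = 5
n=2: res = 5+2 = 7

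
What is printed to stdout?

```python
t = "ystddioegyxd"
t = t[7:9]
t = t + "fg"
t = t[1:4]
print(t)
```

slice [7:9] → 'eg'
+ 'fg' → 'egfg'
slice [1:4] → 'gfg'

gfg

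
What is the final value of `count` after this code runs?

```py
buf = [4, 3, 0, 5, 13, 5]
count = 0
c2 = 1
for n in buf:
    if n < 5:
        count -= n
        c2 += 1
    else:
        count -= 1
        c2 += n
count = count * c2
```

-270

n=4: <5, count = 0-4 = -4; c2=2
n=3: <5, count = (-4)-3 = -7; c2=3
n=0: <5, count = (-7)-0 = -7; c2=4
n=5: not <5, count = (-7)-1 = -8; c2=9
n=13: not <5, count = (-8)-1 = -9; c2=22
n=5: not <5, count = (-9)-1 = -10; c2=27
count*c2 = (-10)*27 = -270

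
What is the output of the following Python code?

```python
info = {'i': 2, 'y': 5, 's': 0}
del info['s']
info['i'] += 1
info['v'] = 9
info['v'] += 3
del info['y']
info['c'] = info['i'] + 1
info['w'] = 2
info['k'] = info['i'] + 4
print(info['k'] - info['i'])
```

del 's' → {'i': 2, 'y': 5}
info['i'] = 2+1 = 3 → {'i': 3, 'y': 5}
info['v'] = 9 → {'i': 3, 'y': 5, 'v': 9}
info['v'] = 9+3 = 12 → {'i': 3, 'y': 5, 'v': 12}
del 'y' → {'i': 3, 'v': 12}
info['c'] = info['i']+1 = 4 → {'i': 3, 'v': 12, 'c': 4}
info['w'] = 2 → {'i': 3, 'v': 12, 'c': 4, 'w': 2}
info['k'] = info['i']+4 = 7 → {'i': 3, 'v': 12, 'c': 4, 'w': 2, 'k': 7}
info['k']-info['i'] = 7-3 = 4

4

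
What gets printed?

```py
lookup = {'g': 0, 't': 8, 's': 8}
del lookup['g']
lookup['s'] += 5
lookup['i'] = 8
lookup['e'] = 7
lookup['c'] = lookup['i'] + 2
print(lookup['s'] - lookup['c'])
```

3

del 'g' → {'t': 8, 's': 8}
lookup['s'] = 8+5 = 13 → {'t': 8, 's': 13}
lookup['i'] = 8 → {'t': 8, 's': 13, 'i': 8}
lookup['e'] = 7 → {'t': 8, 's': 13, 'i': 8, 'e': 7}
lookup['c'] = lookup['i']+2 = 10 → {'t': 8, 's': 13, 'i': 8, 'e': 7, 'c': 10}
lookup['s']-lookup['c'] = 13-10 = 3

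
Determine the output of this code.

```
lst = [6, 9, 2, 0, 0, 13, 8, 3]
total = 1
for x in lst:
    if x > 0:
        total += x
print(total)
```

x=6: >0, total = 1+6 = 7
x=9: >0, total = 7+9 = 16
x=2: >0, total = 16+2 = 18
x=0: not >0
x=0: not >0
x=13: >0, total = 18+13 = 31
x=8: >0, total = 31+8 = 39
x=3: >0, total = 39+3 = 42

42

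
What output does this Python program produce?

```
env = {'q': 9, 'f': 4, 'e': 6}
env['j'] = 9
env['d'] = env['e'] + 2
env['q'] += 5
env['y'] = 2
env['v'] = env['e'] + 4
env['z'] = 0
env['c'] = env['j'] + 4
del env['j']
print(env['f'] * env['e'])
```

env['j'] = 9 → {'q': 9, 'f': 4, 'e': 6, 'j': 9}
env['d'] = env['e']+2 = 8 → {'q': 9, 'f': 4, 'e': 6, 'j': 9, 'd': 8}
env['q'] = 9+5 = 14 → {'q': 14, 'f': 4, 'e': 6, 'j': 9, 'd': 8}
env['y'] = 2 → {'q': 14, 'f': 4, 'e': 6, 'j': 9, 'd': 8, 'y': 2}
env['v'] = env['e']+4 = 10 → {'q': 14, 'f': 4, 'e': 6, 'j': 9, 'd': 8, 'y': 2, 'v': 10}
env['z'] = 0 → {'q': 14, 'f': 4, 'e': 6, 'j': 9, 'd': 8, 'y': 2, 'v': 10, 'z': 0}
env['c'] = env['j']+4 = 13 → {'q': 14, 'f': 4, 'e': 6, 'j': 9, 'd': 8, 'y': 2, 'v': 10, 'z': 0, 'c': 13}
del 'j' → {'q': 14, 'f': 4, 'e': 6, 'd': 8, 'y': 2, 'v': 10, 'z': 0, 'c': 13}
env['f']*env['e'] = 4*6 = 24

24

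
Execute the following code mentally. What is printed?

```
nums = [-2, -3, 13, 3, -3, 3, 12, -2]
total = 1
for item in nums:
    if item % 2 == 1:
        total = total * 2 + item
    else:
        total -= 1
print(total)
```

63

item=-2: not odd, total = 1-1 = 0
item=-3: odd, total = 0*2+(-3) = -3
item=13: odd, total = (-3)*2+13 = 7
item=3: odd, total = 7*2+3 = 17
item=-3: odd, total = 17*2+(-3) = 31
item=3: odd, total = 31*2+3 = 65
item=12: not odd, total = 65-1 = 64
item=-2: not odd, total = 64-1 = 63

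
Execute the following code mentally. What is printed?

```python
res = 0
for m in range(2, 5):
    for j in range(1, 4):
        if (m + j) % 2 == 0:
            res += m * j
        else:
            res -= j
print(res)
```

m=2,j=1: odd sum, res = 0-1 = -1
m=2,j=2: even sum, res = (-1)+4 = 3
m=2,j=3: odd sum, res = 3-3 = 0
m=3,j=1: even sum, res = 0+3 = 3
m=3,j=2: odd sum, res = 3-2 = 1
m=3,j=3: even sum, res = 1+9 = 10
m=4,j=1: odd sum, res = 10-1 = 9
m=4,j=2: even sum, res = 9+8 = 17
m=4,j=3: odd sum, res = 17-3 = 14

14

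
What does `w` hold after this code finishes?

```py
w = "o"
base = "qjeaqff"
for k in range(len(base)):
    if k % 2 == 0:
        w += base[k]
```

'oqeqf'

k=0: add 'q' → 'oq'
k=1: skip
k=2: add 'e' → 'oqe'
k=3: skip
k=4: add 'q' → 'oqeq'
k=5: skip
k=6: add 'f' → 'oqeqf'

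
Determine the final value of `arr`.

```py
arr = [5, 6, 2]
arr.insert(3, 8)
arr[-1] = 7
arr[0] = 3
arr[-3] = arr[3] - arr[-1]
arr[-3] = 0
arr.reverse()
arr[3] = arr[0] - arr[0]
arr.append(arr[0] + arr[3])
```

[7, 2, 0, 0, 7]

insert 8 at 3 → [5, 6, 2, 8]
arr[-1] = 7 → [5, 6, 2, 7]
arr[0] = 3 → [3, 6, 2, 7]
arr[-3] = arr[3]-arr[-1] = 7-7 = 0 → [3, 0, 2, 7]
arr[-3] = 0 → [3, 0, 2, 7]
reverse → [7, 2, 0, 3]
arr[3] = arr[0]-arr[0] = 7-7 = 0 → [7, 2, 0, 0]
append arr[0]+arr[3] = 7+0 = 7 → [7, 2, 0, 0, 7]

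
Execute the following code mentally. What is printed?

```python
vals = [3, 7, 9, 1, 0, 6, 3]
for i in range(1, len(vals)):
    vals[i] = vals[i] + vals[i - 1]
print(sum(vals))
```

i=1: vals[1] = 7+3 = 10 → [3, 10, 9, 1, 0, 6, 3]
i=2: vals[2] = 9+10 = 19 → [3, 10, 19, 1, 0, 6, 3]
i=3: vals[3] = 1+19 = 20 → [3, 10, 19, 20, 0, 6, 3]
i=4: vals[4] = 0+20 = 20 → [3, 10, 19, 20, 20, 6, 3]
i=5: vals[5] = 6+20 = 26 → [3, 10, 19, 20, 20, 26, 3]
i=6: vals[6] = 3+26 = 29 → [3, 10, 19, 20, 20, 26, 29]
sum = 127

127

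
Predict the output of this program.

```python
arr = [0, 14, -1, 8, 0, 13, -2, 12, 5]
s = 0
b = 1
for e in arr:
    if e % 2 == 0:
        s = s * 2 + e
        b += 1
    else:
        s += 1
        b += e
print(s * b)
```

e=0: even, s = 0*2+0 = 0; b=2
e=14: even, s = 0*2+14 = 14; b=3
e=-1: not even, s = 14+1 = 15; b=2
e=8: even, s = 15*2+8 = 38; b=3
e=0: even, s = 38*2+0 = 76; b=4
e=13: not even, s = 76+1 = 77; b=17
e=-2: even, s = 77*2+(-2) = 152; b=18
e=12: even, s = 152*2+12 = 316; b=19
e=5: not even, s = 316+1 = 317; b=24
s*b = 317*24 = 7608

7608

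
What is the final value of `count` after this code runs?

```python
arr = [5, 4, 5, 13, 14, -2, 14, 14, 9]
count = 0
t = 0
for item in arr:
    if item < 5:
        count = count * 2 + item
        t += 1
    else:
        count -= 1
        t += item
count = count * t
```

-532

item=5: not <5, count = 0-1 = -1; t=5
item=4: <5, count = (-1)*2+4 = 2; t=6
item=5: not <5, count = 2-1 = 1; t=11
item=13: not <5, count = 1-1 = 0; t=24
item=14: not <5, count = 0-1 = -1; t=38
item=-2: <5, count = (-1)*2+(-2) = -4; t=39
item=14: not <5, count = (-4)-1 = -5; t=53
item=14: not <5, count = (-5)-1 = -6; t=67
item=9: not <5, count = (-6)-1 = -7; t=76
count*t = (-7)*76 = -532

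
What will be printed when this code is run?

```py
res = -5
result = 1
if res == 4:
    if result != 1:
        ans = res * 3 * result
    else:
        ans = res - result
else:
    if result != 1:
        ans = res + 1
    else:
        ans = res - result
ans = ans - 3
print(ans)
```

res=-5, result=1
res == 4 is False; result != 1 is False
→ ans = res - result = -6
ans = (-6)-3 = -9

-9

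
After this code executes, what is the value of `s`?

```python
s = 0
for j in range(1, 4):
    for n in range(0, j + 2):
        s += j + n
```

j=1,n=0: s = 0+1 = 1
j=1,n=1: s = 1+2 = 3
j=1,n=2: s = 3+3 = 6
j=2,n=0: s = 6+2 = 8
j=2,n=1: s = 8+3 = 11
j=2,n=2: s = 11+4 = 15
j=2,n=3: s = 15+5 = 20
j=3,n=0: s = 20+3 = 23
j=3,n=1: s = 23+4 = 27
j=3,n=2: s = 27+5 = 32
j=3,n=3: s = 32+6 = 38
j=3,n=4: s = 38+7 = 45

45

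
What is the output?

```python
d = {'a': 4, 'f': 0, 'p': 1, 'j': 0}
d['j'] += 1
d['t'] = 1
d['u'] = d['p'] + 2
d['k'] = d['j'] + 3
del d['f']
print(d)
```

d['j'] = 0+1 = 1 → {'a': 4, 'f': 0, 'p': 1, 'j': 1}
d['t'] = 1 → {'a': 4, 'f': 0, 'p': 1, 'j': 1, 't': 1}
d['u'] = d['p']+2 = 3 → {'a': 4, 'f': 0, 'p': 1, 'j': 1, 't': 1, 'u': 3}
d['k'] = d['j']+3 = 4 → {'a': 4, 'f': 0, 'p': 1, 'j': 1, 't': 1, 'u': 3, 'k': 4}
del 'f' → {'a': 4, 'p': 1, 'j': 1, 't': 1, 'u': 3, 'k': 4}

{'a': 4, 'p': 1, 'j': 1, 't': 1, 'u': 3, 'k': 4}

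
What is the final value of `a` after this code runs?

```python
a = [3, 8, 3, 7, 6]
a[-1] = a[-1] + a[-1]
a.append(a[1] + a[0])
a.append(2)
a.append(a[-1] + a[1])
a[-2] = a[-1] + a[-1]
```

a[-1] = a[-1]+a[-1] = 6+6 = 12 → [3, 8, 3, 7, 12]
append a[1]+a[0] = 8+3 = 11 → [3, 8, 3, 7, 12, 11]
append 2 → [3, 8, 3, 7, 12, 11, 2]
append a[-1]+a[1] = 2+8 = 10 → [3, 8, 3, 7, 12, 11, 2, 10]
a[-2] = a[-1]+a[-1] = 10+10 = 20 → [3, 8, 3, 7, 12, 11, 20, 10]

[3, 8, 3, 7, 12, 11, 20, 10]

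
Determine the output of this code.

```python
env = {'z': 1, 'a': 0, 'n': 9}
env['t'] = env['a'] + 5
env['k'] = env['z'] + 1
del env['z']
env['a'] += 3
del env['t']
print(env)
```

{'a': 3, 'n': 9, 'k': 2}

env['t'] = env['a']+5 = 5 → {'z': 1, 'a': 0, 'n': 9, 't': 5}
env['k'] = env['z']+1 = 2 → {'z': 1, 'a': 0, 'n': 9, 't': 5, 'k': 2}
del 'z' → {'a': 0, 'n': 9, 't': 5, 'k': 2}
env['a'] = 0+3 = 3 → {'a': 3, 'n': 9, 't': 5, 'k': 2}
del 't' → {'a': 3, 'n': 9, 'k': 2}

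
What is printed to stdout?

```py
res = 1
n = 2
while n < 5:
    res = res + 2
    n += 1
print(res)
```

7

n=2: res = 1+2 = 3
n=3: res = 3+2 = 5
n=4: res = 5+2 = 7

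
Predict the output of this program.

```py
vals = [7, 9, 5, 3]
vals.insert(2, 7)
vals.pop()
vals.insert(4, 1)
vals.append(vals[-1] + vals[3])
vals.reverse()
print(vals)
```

insert 7 at 2 → [7, 9, 7, 5, 3]
pop() removes 3 → [7, 9, 7, 5]
insert 1 at 4 → [7, 9, 7, 5, 1]
append vals[-1]+vals[3] = 1+5 = 6 → [7, 9, 7, 5, 1, 6]
reverse → [6, 1, 5, 7, 9, 7]

[6, 1, 5, 7, 9, 7]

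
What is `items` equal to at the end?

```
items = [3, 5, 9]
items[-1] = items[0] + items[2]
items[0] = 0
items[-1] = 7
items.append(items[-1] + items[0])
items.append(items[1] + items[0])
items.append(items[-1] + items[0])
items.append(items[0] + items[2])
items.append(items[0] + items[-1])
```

[0, 5, 7, 7, 5, 5, 7, 7]

items[-1] = items[0]+items[2] = 3+9 = 12 → [3, 5, 12]
items[0] = 0 → [0, 5, 12]
items[-1] = 7 → [0, 5, 7]
append items[-1]+items[0] = 7+0 = 7 → [0, 5, 7, 7]
append items[1]+items[0] = 5+0 = 5 → [0, 5, 7, 7, 5]
append items[-1]+items[0] = 5+0 = 5 → [0, 5, 7, 7, 5, 5]
append items[0]+items[2] = 0+7 = 7 → [0, 5, 7, 7, 5, 5, 7]
append items[0]+items[-1] = 0+7 = 7 → [0, 5, 7, 7, 5, 5, 7, 7]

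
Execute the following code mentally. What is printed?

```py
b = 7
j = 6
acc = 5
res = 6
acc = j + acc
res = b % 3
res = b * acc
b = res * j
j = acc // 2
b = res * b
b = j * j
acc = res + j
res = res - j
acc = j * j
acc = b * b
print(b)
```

acc = 6+5 = 11
res = 7%3 = 1
res = 7*11 = 77
b = 77*6 = 462
j = 11//2 = 5
b = 77*462 = 35574
b = 5*5 = 25
acc = 77+5 = 82
res = 77-5 = 72
acc = 5*5 = 25
acc = 25*25 = 625

25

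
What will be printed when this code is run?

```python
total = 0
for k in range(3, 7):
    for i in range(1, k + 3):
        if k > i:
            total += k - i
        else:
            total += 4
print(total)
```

k=3,i=1: 3>1, total = 0+2 = 2
k=3,i=2: 3>2, total = 2+1 = 3
k=3,i=3: not 3>3, total = 3+4 = 7
k=3,i=4: not 3>4, total = 7+4 = 11
k=3,i=5: not 3>5, total = 11+4 = 15
k=4,i=1: 4>1, total = 15+3 = 18
k=4,i=2: 4>2, total = 18+2 = 20
k=4,i=3: 4>3, total = 20+1 = 21
k=4,i=4: not 4>4, total = 21+4 = 25
k=4,i=5: not 4>5, total = 25+4 = 29
k=4,i=6: not 4>6, total = 29+4 = 33
k=5,i=1: 5>1, total = 33+4 = 37
k=5,i=2: 5>2, total = 37+3 = 40
k=5,i=3: 5>3, total = 40+2 = 42
k=5,i=4: 5>4, total = 42+1 = 43
k=5,i=5: not 5>5, total = 43+4 = 47
k=5,i=6: not 5>6, total = 47+4 = 51
k=5,i=7: not 5>7, total = 51+4 = 55
k=6,i=1: 6>1, total = 55+5 = 60
k=6,i=2: 6>2, total = 60+4 = 64
k=6,i=3: 6>3, total = 64+3 = 67
k=6,i=4: 6>4, total = 67+2 = 69
k=6,i=5: 6>5, total = 69+1 = 70
k=6,i=6: not 6>6, total = 70+4 = 74
k=6,i=7: not 6>7, total = 74+4 = 78
k=6,i=8: not 6>8, total = 78+4 = 82

82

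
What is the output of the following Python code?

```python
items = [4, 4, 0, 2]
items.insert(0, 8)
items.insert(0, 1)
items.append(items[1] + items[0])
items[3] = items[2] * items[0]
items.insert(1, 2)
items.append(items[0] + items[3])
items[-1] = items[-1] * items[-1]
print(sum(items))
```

55

insert 8 at 0 → [8, 4, 4, 0, 2]
insert 1 at 0 → [1, 8, 4, 4, 0, 2]
append items[1]+items[0] = 8+1 = 9 → [1, 8, 4, 4, 0, 2, 9]
items[3] = items[2]*items[0] = 4*1 = 4 → [1, 8, 4, 4, 0, 2, 9]
insert 2 at 1 → [1, 2, 8, 4, 4, 0, 2, 9]
append items[0]+items[3] = 1+4 = 5 → [1, 2, 8, 4, 4, 0, 2, 9, 5]
items[-1] = items[-1]*items[-1] = 5*5 = 25 → [1, 2, 8, 4, 4, 0, 2, 9, 25]
sum = 55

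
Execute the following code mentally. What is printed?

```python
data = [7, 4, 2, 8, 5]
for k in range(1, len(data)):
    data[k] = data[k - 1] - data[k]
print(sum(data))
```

k=1: data[1] = 7-4 = 3 → [7, 3, 2, 8, 5]
k=2: data[2] = 3-2 = 1 → [7, 3, 1, 8, 5]
k=3: data[3] = 1-8 = -7 → [7, 3, 1, -7, 5]
k=4: data[4] = (-7)-5 = -12 → [7, 3, 1, -7, -12]
sum = -8

-8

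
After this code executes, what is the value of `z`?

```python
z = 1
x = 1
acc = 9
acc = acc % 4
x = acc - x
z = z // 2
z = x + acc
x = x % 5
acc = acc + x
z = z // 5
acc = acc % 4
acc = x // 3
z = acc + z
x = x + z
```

0

acc = 9%4 = 1
x = 1-1 = 0
z = 1//2 = 0
z = 0+1 = 1
x = 0%5 = 0
acc = 1+0 = 1
z = 1//5 = 0
acc = 1%4 = 1
acc = 0//3 = 0
z = 0+0 = 0
x = 0+0 = 0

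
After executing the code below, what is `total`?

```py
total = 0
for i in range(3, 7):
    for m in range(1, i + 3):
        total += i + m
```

222

i=3,m=1: total = 0+4 = 4
i=3,m=2: total = 4+5 = 9
i=3,m=3: total = 9+6 = 15
i=3,m=4: total = 15+7 = 22
i=3,m=5: total = 22+8 = 30
i=4,m=1: total = 30+5 = 35
i=4,m=2: total = 35+6 = 41
i=4,m=3: total = 41+7 = 48
i=4,m=4: total = 48+8 = 56
i=4,m=5: total = 56+9 = 65
i=4,m=6: total = 65+10 = 75
i=5,m=1: total = 75+6 = 81
i=5,m=2: total = 81+7 = 88
i=5,m=3: total = 88+8 = 96
i=5,m=4: total = 96+9 = 105
i=5,m=5: total = 105+10 = 115
i=5,m=6: total = 115+11 = 126
i=5,m=7: total = 126+12 = 138
i=6,m=1: total = 138+7 = 145
i=6,m=2: total = 145+8 = 153
i=6,m=3: total = 153+9 = 162
i=6,m=4: total = 162+10 = 172
i=6,m=5: total = 172+11 = 183
i=6,m=6: total = 183+12 = 195
i=6,m=7: total = 195+13 = 208
i=6,m=8: total = 208+14 = 222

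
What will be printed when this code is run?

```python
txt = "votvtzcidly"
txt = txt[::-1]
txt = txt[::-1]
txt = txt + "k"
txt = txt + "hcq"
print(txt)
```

reverse → 'yldicztvtov'
reverse → 'votvtzcidly'
+ 'k' → 'votvtzcidlyk'
+ 'hcq' → 'votvtzcidlykhcq'

votvtzcidlykhcq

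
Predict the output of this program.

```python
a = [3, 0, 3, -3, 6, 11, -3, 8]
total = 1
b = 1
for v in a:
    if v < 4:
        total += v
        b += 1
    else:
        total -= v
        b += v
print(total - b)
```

-55

v=3: <4, total = 1+3 = 4; b=2
v=0: <4, total = 4+0 = 4; b=3
v=3: <4, total = 4+3 = 7; b=4
v=-3: <4, total = 7+(-3) = 4; b=5
v=6: not <4, total = 4-6 = -2; b=11
v=11: not <4, total = (-2)-11 = -13; b=22
v=-3: <4, total = (-13)+(-3) = -16; b=23
v=8: not <4, total = (-16)-8 = -24; b=31
total-b = (-24)-31 = -55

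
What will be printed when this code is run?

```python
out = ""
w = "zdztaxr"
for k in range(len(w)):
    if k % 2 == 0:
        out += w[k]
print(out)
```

zzar

k=0: add 'z' → 'z'
k=1: skip
k=2: add 'z' → 'zz'
k=3: skip
k=4: add 'a' → 'zza'
k=5: skip
k=6: add 'r' → 'zzar'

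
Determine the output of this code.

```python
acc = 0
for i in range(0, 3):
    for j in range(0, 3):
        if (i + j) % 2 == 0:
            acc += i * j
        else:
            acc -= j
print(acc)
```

i=0,j=0: even sum, acc = 0+0 = 0
i=0,j=1: odd sum, acc = 0-1 = -1
i=0,j=2: even sum, acc = (-1)+0 = -1
i=1,j=0: odd sum, acc = (-1)-0 = -1
i=1,j=1: even sum, acc = (-1)+1 = 0
i=1,j=2: odd sum, acc = 0-2 = -2
i=2,j=0: even sum, acc = (-2)+0 = -2
i=2,j=1: odd sum, acc = (-2)-1 = -3
i=2,j=2: even sum, acc = (-3)+4 = 1

1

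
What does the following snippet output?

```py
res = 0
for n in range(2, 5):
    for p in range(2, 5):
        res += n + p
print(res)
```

n=2,p=2: res = 0+4 = 4
n=2,p=3: res = 4+5 = 9
n=2,p=4: res = 9+6 = 15
n=3,p=2: res = 15+5 = 20
n=3,p=3: res = 20+6 = 26
n=3,p=4: res = 26+7 = 33
n=4,p=2: res = 33+6 = 39
n=4,p=3: res = 39+7 = 46
n=4,p=4: res = 46+8 = 54

54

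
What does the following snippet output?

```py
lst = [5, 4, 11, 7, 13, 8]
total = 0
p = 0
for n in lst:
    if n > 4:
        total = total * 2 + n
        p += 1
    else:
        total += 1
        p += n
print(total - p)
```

237

n=5: >4, total = 0*2+5 = 5; p=1
n=4: not >4, total = 5+1 = 6; p=5
n=11: >4, total = 6*2+11 = 23; p=6
n=7: >4, total = 23*2+7 = 53; p=7
n=13: >4, total = 53*2+13 = 119; p=8
n=8: >4, total = 119*2+8 = 246; p=9
total-p = 246-9 = 237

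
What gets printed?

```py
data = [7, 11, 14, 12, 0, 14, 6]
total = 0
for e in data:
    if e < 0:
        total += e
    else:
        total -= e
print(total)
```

e=7: not <0, total = 0-7 = -7
e=11: not <0, total = (-7)-11 = -18
e=14: not <0, total = (-18)-14 = -32
e=12: not <0, total = (-32)-12 = -44
e=0: not <0, total = (-44)-0 = -44
e=14: not <0, total = (-44)-14 = -58
e=6: not <0, total = (-58)-6 = -64

-64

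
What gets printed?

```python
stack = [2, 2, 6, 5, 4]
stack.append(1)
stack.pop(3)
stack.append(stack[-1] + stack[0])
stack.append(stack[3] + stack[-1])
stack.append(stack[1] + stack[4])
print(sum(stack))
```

28

append 1 → [2, 2, 6, 5, 4, 1]
pop(3) removes 5 → [2, 2, 6, 4, 1]
append stack[-1]+stack[0] = 1+2 = 3 → [2, 2, 6, 4, 1, 3]
append stack[3]+stack[-1] = 4+3 = 7 → [2, 2, 6, 4, 1, 3, 7]
append stack[1]+stack[4] = 2+1 = 3 → [2, 2, 6, 4, 1, 3, 7, 3]
sum = 28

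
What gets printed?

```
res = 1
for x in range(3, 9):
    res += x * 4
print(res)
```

133

x=3: res = 1+3*4 = 13
x=4: res = 13+4*4 = 29
x=5: res = 29+5*4 = 49
x=6: res = 49+6*4 = 73
x=7: res = 73+7*4 = 101
x=8: res = 101+8*4 = 133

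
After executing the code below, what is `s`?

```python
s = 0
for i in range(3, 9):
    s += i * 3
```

99

i=3: s = 0+3*3 = 9
i=4: s = 9+4*3 = 21
i=5: s = 21+5*3 = 36
i=6: s = 36+6*3 = 54
i=7: s = 54+7*3 = 75
i=8: s = 75+8*3 = 99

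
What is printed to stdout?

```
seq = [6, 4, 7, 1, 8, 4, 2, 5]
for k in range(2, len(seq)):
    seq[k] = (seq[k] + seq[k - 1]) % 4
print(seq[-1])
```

k=2: seq[2] = (7+4)%4 = 3 → [6, 4, 3, 1, 8, 4, 2, 5]
k=3: seq[3] = (1+3)%4 = 0 → [6, 4, 3, 0, 8, 4, 2, 5]
k=4: seq[4] = (8+0)%4 = 0 → [6, 4, 3, 0, 0, 4, 2, 5]
k=5: seq[5] = (4+0)%4 = 0 → [6, 4, 3, 0, 0, 0, 2, 5]
k=6: seq[6] = (2+0)%4 = 2 → [6, 4, 3, 0, 0, 0, 2, 5]
k=7: seq[7] = (5+2)%4 = 3 → [6, 4, 3, 0, 0, 0, 2, 3]

3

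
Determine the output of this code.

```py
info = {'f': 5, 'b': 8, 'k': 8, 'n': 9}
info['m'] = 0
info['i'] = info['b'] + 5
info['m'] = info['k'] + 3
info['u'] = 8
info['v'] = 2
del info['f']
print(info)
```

info['m'] = 0 → {'f': 5, 'b': 8, 'k': 8, 'n': 9, 'm': 0}
info['i'] = info['b']+5 = 13 → {'f': 5, 'b': 8, 'k': 8, 'n': 9, 'm': 0, 'i': 13}
info['m'] = info['k']+3 = 11 → {'f': 5, 'b': 8, 'k': 8, 'n': 9, 'm': 11, 'i': 13}
info['u'] = 8 → {'f': 5, 'b': 8, 'k': 8, 'n': 9, 'm': 11, 'i': 13, 'u': 8}
info['v'] = 2 → {'f': 5, 'b': 8, 'k': 8, 'n': 9, 'm': 11, 'i': 13, 'u': 8, 'v': 2}
del 'f' → {'b': 8, 'k': 8, 'n': 9, 'm': 11, 'i': 13, 'u': 8, 'v': 2}

{'b': 8, 'k': 8, 'n': 9, 'm': 11, 'i': 13, 'u': 8, 'v': 2}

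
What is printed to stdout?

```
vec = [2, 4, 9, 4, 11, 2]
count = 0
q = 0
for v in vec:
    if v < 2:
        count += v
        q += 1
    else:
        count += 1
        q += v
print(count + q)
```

38

v=2: not <2, count = 0+1 = 1; q=2
v=4: not <2, count = 1+1 = 2; q=6
v=9: not <2, count = 2+1 = 3; q=15
v=4: not <2, count = 3+1 = 4; q=19
v=11: not <2, count = 4+1 = 5; q=30
v=2: not <2, count = 5+1 = 6; q=32
count+q = 6+32 = 38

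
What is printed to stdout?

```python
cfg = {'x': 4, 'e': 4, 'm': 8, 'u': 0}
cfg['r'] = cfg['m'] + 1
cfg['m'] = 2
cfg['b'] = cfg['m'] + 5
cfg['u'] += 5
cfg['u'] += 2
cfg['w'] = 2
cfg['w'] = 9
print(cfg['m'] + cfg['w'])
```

11

cfg['r'] = cfg['m']+1 = 9 → {'x': 4, 'e': 4, 'm': 8, 'u': 0, 'r': 9}
cfg['m'] = 2 → {'x': 4, 'e': 4, 'm': 2, 'u': 0, 'r': 9}
cfg['b'] = cfg['m']+5 = 7 → {'x': 4, 'e': 4, 'm': 2, 'u': 0, 'r': 9, 'b': 7}
cfg['u'] = 0+5 = 5 → {'x': 4, 'e': 4, 'm': 2, 'u': 5, 'r': 9, 'b': 7}
cfg['u'] = 5+2 = 7 → {'x': 4, 'e': 4, 'm': 2, 'u': 7, 'r': 9, 'b': 7}
cfg['w'] = 2 → {'x': 4, 'e': 4, 'm': 2, 'u': 7, 'r': 9, 'b': 7, 'w': 2}
cfg['w'] = 9 → {'x': 4, 'e': 4, 'm': 2, 'u': 7, 'r': 9, 'b': 7, 'w': 9}
cfg['m']+cfg['w'] = 2+9 = 11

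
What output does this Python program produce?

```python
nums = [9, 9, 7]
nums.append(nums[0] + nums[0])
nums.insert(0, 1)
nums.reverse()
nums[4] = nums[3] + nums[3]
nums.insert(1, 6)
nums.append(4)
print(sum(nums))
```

71

append nums[0]+nums[0] = 9+9 = 18 → [9, 9, 7, 18]
insert 1 at 0 → [1, 9, 9, 7, 18]
reverse → [18, 7, 9, 9, 1]
nums[4] = nums[3]+nums[3] = 9+9 = 18 → [18, 7, 9, 9, 18]
insert 6 at 1 → [18, 6, 7, 9, 9, 18]
append 4 → [18, 6, 7, 9, 9, 18, 4]
sum = 71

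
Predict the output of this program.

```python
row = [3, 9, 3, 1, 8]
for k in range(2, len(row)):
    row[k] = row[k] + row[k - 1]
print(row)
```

[3, 9, 12, 13, 21]

k=2: row[2] = 3+9 = 12 → [3, 9, 12, 1, 8]
k=3: row[3] = 1+12 = 13 → [3, 9, 12, 13, 8]
k=4: row[4] = 8+13 = 21 → [3, 9, 12, 13, 21]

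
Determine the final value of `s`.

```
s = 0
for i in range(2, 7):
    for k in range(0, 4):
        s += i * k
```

i=2,k=0: s = 0+0 = 0
i=2,k=1: s = 0+2 = 2
i=2,k=2: s = 2+4 = 6
i=2,k=3: s = 6+6 = 12
i=3,k=0: s = 12+0 = 12
i=3,k=1: s = 12+3 = 15
i=3,k=2: s = 15+6 = 21
i=3,k=3: s = 21+9 = 30
i=4,k=0: s = 30+0 = 30
i=4,k=1: s = 30+4 = 34
i=4,k=2: s = 34+8 = 42
i=4,k=3: s = 42+12 = 54
i=5,k=0: s = 54+0 = 54
i=5,k=1: s = 54+5 = 59
i=5,k=2: s = 59+10 = 69
i=5,k=3: s = 69+15 = 84
i=6,k=0: s = 84+0 = 84
i=6,k=1: s = 84+6 = 90
i=6,k=2: s = 90+12 = 102
i=6,k=3: s = 102+18 = 120

120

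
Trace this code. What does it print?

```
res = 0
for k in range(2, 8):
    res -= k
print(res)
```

-27

k=2: res = 0-2 = -2
k=3: res = (-2)-3 = -5
k=4: res = (-5)-4 = -9
k=5: res = (-9)-5 = -14
k=6: res = (-14)-6 = -20
k=7: res = (-20)-7 = -27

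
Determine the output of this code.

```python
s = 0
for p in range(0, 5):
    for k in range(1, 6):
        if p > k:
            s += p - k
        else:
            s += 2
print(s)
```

p=0,k=1: not 0>1, s = 0+2 = 2
p=0,k=2: not 0>2, s = 2+2 = 4
p=0,k=3: not 0>3, s = 4+2 = 6
p=0,k=4: not 0>4, s = 6+2 = 8
p=0,k=5: not 0>5, s = 8+2 = 10
p=1,k=1: not 1>1, s = 10+2 = 12
p=1,k=2: not 1>2, s = 12+2 = 14
p=1,k=3: not 1>3, s = 14+2 = 16
p=1,k=4: not 1>4, s = 16+2 = 18
p=1,k=5: not 1>5, s = 18+2 = 20
p=2,k=1: 2>1, s = 20+1 = 21
p=2,k=2: not 2>2, s = 21+2 = 23
p=2,k=3: not 2>3, s = 23+2 = 25
p=2,k=4: not 2>4, s = 25+2 = 27
p=2,k=5: not 2>5, s = 27+2 = 29
p=3,k=1: 3>1, s = 29+2 = 31
p=3,k=2: 3>2, s = 31+1 = 32
p=3,k=3: not 3>3, s = 32+2 = 34
p=3,k=4: not 3>4, s = 34+2 = 36
p=3,k=5: not 3>5, s = 36+2 = 38
p=4,k=1: 4>1, s = 38+3 = 41
p=4,k=2: 4>2, s = 41+2 = 43
p=4,k=3: 4>3, s = 43+1 = 44
p=4,k=4: not 4>4, s = 44+2 = 46
p=4,k=5: not 4>5, s = 46+2 = 48

48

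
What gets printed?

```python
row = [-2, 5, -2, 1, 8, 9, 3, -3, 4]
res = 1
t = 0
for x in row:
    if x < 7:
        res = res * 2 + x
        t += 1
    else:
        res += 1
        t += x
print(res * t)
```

x=-2: <7, res = 1*2+(-2) = 0; t=1
x=5: <7, res = 0*2+5 = 5; t=2
x=-2: <7, res = 5*2+(-2) = 8; t=3
x=1: <7, res = 8*2+1 = 17; t=4
x=8: not <7, res = 17+1 = 18; t=12
x=9: not <7, res = 18+1 = 19; t=21
x=3: <7, res = 19*2+3 = 41; t=22
x=-3: <7, res = 41*2+(-3) = 79; t=23
x=4: <7, res = 79*2+4 = 162; t=24
res*t = 162*24 = 3888

3888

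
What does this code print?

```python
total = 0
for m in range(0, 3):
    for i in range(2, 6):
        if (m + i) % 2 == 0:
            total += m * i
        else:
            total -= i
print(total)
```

m=0,i=2: even sum, total = 0+0 = 0
m=0,i=3: odd sum, total = 0-3 = -3
m=0,i=4: even sum, total = (-3)+0 = -3
m=0,i=5: odd sum, total = (-3)-5 = -8
m=1,i=2: odd sum, total = (-8)-2 = -10
m=1,i=3: even sum, total = (-10)+3 = -7
m=1,i=4: odd sum, total = (-7)-4 = -11
m=1,i=5: even sum, total = (-11)+5 = -6
m=2,i=2: even sum, total = (-6)+4 = -2
m=2,i=3: odd sum, total = (-2)-3 = -5
m=2,i=4: even sum, total = (-5)+8 = 3
m=2,i=5: odd sum, total = 3-5 = -2

-2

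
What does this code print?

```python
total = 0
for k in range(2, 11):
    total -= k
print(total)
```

-54

k=2: total = 0-2 = -2
k=3: total = (-2)-3 = -5
k=4: total = (-5)-4 = -9
k=5: total = (-9)-5 = -14
k=6: total = (-14)-6 = -20
k=7: total = (-20)-7 = -27
k=8: total = (-27)-8 = -35
k=9: total = (-35)-9 = -44
k=10: total = (-44)-10 = -54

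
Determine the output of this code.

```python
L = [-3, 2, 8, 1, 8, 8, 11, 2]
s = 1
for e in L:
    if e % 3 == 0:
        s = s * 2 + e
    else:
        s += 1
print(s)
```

e=-3: %3==0, s = 1*2+(-3) = -1
e=2: not %3==0, s = (-1)+1 = 0
e=8: not %3==0, s = 0+1 = 1
e=1: not %3==0, s = 1+1 = 2
e=8: not %3==0, s = 2+1 = 3
e=8: not %3==0, s = 3+1 = 4
e=11: not %3==0, s = 4+1 = 5
e=2: not %3==0, s = 5+1 = 6

6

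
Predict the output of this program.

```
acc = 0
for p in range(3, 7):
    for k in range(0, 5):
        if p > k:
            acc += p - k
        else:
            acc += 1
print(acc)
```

p=3,k=0: 3>0, acc = 0+3 = 3
p=3,k=1: 3>1, acc = 3+2 = 5
p=3,k=2: 3>2, acc = 5+1 = 6
p=3,k=3: not 3>3, acc = 6+1 = 7
p=3,k=4: not 3>4, acc = 7+1 = 8
p=4,k=0: 4>0, acc = 8+4 = 12
p=4,k=1: 4>1, acc = 12+3 = 15
p=4,k=2: 4>2, acc = 15+2 = 17
p=4,k=3: 4>3, acc = 17+1 = 18
p=4,k=4: not 4>4, acc = 18+1 = 19
p=5,k=0: 5>0, acc = 19+5 = 24
p=5,k=1: 5>1, acc = 24+4 = 28
p=5,k=2: 5>2, acc = 28+3 = 31
p=5,k=3: 5>3, acc = 31+2 = 33
p=5,k=4: 5>4, acc = 33+1 = 34
p=6,k=0: 6>0, acc = 34+6 = 40
p=6,k=1: 6>1, acc = 40+5 = 45
p=6,k=2: 6>2, acc = 45+4 = 49
p=6,k=3: 6>3, acc = 49+3 = 52
p=6,k=4: 6>4, acc = 52+2 = 54

54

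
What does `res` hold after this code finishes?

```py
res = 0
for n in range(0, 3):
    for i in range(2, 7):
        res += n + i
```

n=0,i=2: res = 0+2 = 2
n=0,i=3: res = 2+3 = 5
n=0,i=4: res = 5+4 = 9
n=0,i=5: res = 9+5 = 14
n=0,i=6: res = 14+6 = 20
n=1,i=2: res = 20+3 = 23
n=1,i=3: res = 23+4 = 27
n=1,i=4: res = 27+5 = 32
n=1,i=5: res = 32+6 = 38
n=1,i=6: res = 38+7 = 45
n=2,i=2: res = 45+4 = 49
n=2,i=3: res = 49+5 = 54
n=2,i=4: res = 54+6 = 60
n=2,i=5: res = 60+7 = 67
n=2,i=6: res = 67+8 = 75

75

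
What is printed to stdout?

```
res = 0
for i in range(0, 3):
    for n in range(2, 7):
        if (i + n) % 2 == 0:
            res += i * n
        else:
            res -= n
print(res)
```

i=0,n=2: even sum, res = 0+0 = 0
i=0,n=3: odd sum, res = 0-3 = -3
i=0,n=4: even sum, res = (-3)+0 = -3
i=0,n=5: odd sum, res = (-3)-5 = -8
i=0,n=6: even sum, res = (-8)+0 = -8
i=1,n=2: odd sum, res = (-8)-2 = -10
i=1,n=3: even sum, res = (-10)+3 = -7
i=1,n=4: odd sum, res = (-7)-4 = -11
i=1,n=5: even sum, res = (-11)+5 = -6
i=1,n=6: odd sum, res = (-6)-6 = -12
i=2,n=2: even sum, res = (-12)+4 = -8
i=2,n=3: odd sum, res = (-8)-3 = -11
i=2,n=4: even sum, res = (-11)+8 = -3
i=2,n=5: odd sum, res = (-3)-5 = -8
i=2,n=6: even sum, res = (-8)+12 = 4

4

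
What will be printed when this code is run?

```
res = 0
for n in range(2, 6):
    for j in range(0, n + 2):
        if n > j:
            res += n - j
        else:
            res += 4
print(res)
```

n=2,j=0: 2>0, res = 0+2 = 2
n=2,j=1: 2>1, res = 2+1 = 3
n=2,j=2: not 2>2, res = 3+4 = 7
n=2,j=3: not 2>3, res = 7+4 = 11
n=3,j=0: 3>0, res = 11+3 = 14
n=3,j=1: 3>1, res = 14+2 = 16
n=3,j=2: 3>2, res = 16+1 = 17
n=3,j=3: not 3>3, res = 17+4 = 21
n=3,j=4: not 3>4, res = 21+4 = 25
n=4,j=0: 4>0, res = 25+4 = 29
n=4,j=1: 4>1, res = 29+3 = 32
n=4,j=2: 4>2, res = 32+2 = 34
n=4,j=3: 4>3, res = 34+1 = 35
n=4,j=4: not 4>4, res = 35+4 = 39
n=4,j=5: not 4>5, res = 39+4 = 43
n=5,j=0: 5>0, res = 43+5 = 48
n=5,j=1: 5>1, res = 48+4 = 52
n=5,j=2: 5>2, res = 52+3 = 55
n=5,j=3: 5>3, res = 55+2 = 57
n=5,j=4: 5>4, res = 57+1 = 58
n=5,j=5: not 5>5, res = 58+4 = 62
n=5,j=6: not 5>6, res = 62+4 = 66

66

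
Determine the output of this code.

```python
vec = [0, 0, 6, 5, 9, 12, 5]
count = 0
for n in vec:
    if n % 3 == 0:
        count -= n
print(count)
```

-27

n=0: %3==0, count = 0-0 = 0
n=0: %3==0, count = 0-0 = 0
n=6: %3==0, count = 0-6 = -6
n=5: not %3==0
n=9: %3==0, count = (-6)-9 = -15
n=12: %3==0, count = (-15)-12 = -27
n=5: not %3==0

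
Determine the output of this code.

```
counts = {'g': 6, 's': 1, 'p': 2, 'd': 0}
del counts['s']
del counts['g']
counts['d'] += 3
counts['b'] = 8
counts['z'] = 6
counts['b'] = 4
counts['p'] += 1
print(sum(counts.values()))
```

16

del 's' → {'g': 6, 'p': 2, 'd': 0}
del 'g' → {'p': 2, 'd': 0}
counts['d'] = 0+3 = 3 → {'p': 2, 'd': 3}
counts['b'] = 8 → {'p': 2, 'd': 3, 'b': 8}
counts['z'] = 6 → {'p': 2, 'd': 3, 'b': 8, 'z': 6}
counts['b'] = 4 → {'p': 2, 'd': 3, 'b': 4, 'z': 6}
counts['p'] = 2+1 = 3 → {'p': 3, 'd': 3, 'b': 4, 'z': 6}
sum of values = 16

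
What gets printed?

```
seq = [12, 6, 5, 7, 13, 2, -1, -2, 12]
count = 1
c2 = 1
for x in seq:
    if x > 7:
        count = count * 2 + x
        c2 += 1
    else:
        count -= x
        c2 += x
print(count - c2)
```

3

x=12: >7, count = 1*2+12 = 14; c2=2
x=6: not >7, count = 14-6 = 8; c2=8
x=5: not >7, count = 8-5 = 3; c2=13
x=7: not >7, count = 3-7 = -4; c2=20
x=13: >7, count = (-4)*2+13 = 5; c2=21
x=2: not >7, count = 5-2 = 3; c2=23
x=-1: not >7, count = 3-(-1) = 4; c2=22
x=-2: not >7, count = 4-(-2) = 6; c2=20
x=12: >7, count = 6*2+12 = 24; c2=21
count-c2 = 24-21 = 3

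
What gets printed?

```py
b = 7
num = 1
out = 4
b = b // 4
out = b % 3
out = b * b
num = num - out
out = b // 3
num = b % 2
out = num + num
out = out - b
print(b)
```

b = 7//4 = 1
out = 1%3 = 1
out = 1*1 = 1
num = 1-1 = 0
out = 1//3 = 0
num = 1%2 = 1
out = 1+1 = 2
out = 2-1 = 1

1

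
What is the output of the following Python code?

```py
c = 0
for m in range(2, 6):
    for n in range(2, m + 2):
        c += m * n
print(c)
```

193

m=2,n=2: c = 0+4 = 4
m=2,n=3: c = 4+6 = 10
m=3,n=2: c = 10+6 = 16
m=3,n=3: c = 16+9 = 25
m=3,n=4: c = 25+12 = 37
m=4,n=2: c = 37+8 = 45
m=4,n=3: c = 45+12 = 57
m=4,n=4: c = 57+16 = 73
m=4,n=5: c = 73+20 = 93
m=5,n=2: c = 93+10 = 103
m=5,n=3: c = 103+15 = 118
m=5,n=4: c = 118+20 = 138
m=5,n=5: c = 138+25 = 163
m=5,n=6: c = 163+30 = 193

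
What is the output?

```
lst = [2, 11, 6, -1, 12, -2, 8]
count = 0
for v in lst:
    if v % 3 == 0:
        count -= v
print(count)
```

-18

v=2: not %3==0
v=11: not %3==0
v=6: %3==0, count = 0-6 = -6
v=-1: not %3==0
v=12: %3==0, count = (-6)-12 = -18
v=-2: not %3==0
v=8: not %3==0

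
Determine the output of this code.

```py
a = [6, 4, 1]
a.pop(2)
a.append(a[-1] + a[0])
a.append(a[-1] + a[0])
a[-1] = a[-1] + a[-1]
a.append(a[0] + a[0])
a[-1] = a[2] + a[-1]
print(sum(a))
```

74

pop(2) removes 1 → [6, 4]
append a[-1]+a[0] = 4+6 = 10 → [6, 4, 10]
append a[-1]+a[0] = 10+6 = 16 → [6, 4, 10, 16]
a[-1] = a[-1]+a[-1] = 16+16 = 32 → [6, 4, 10, 32]
append a[0]+a[0] = 6+6 = 12 → [6, 4, 10, 32, 12]
a[-1] = a[2]+a[-1] = 10+12 = 22 → [6, 4, 10, 32, 22]
sum = 74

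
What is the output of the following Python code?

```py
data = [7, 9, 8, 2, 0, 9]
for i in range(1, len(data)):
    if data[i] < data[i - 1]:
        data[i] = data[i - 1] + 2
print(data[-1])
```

17

i=1: 9>=7, unchanged → [7, 9, 8, 2, 0, 9]
i=2: 8<9, data[2] = 9+2 = 11 → [7, 9, 11, 2, 0, 9]
i=3: 2<11, data[3] = 11+2 = 13 → [7, 9, 11, 13, 0, 9]
i=4: 0<13, data[4] = 13+2 = 15 → [7, 9, 11, 13, 15, 9]
i=5: 9<15, data[5] = 15+2 = 17 → [7, 9, 11, 13, 15, 17]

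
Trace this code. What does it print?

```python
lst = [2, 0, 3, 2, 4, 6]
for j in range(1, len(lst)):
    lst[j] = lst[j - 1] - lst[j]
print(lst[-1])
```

-13

j=1: lst[1] = 2-0 = 2 → [2, 2, 3, 2, 4, 6]
j=2: lst[2] = 2-3 = -1 → [2, 2, -1, 2, 4, 6]
j=3: lst[3] = (-1)-2 = -3 → [2, 2, -1, -3, 4, 6]
j=4: lst[4] = (-3)-4 = -7 → [2, 2, -1, -3, -7, 6]
j=5: lst[5] = (-7)-6 = -13 → [2, 2, -1, -3, -7, -13]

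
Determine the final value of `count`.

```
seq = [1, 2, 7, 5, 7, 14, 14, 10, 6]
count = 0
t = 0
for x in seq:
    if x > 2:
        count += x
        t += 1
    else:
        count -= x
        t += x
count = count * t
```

600

x=1: not >2, count = 0-1 = -1; t=1
x=2: not >2, count = (-1)-2 = -3; t=3
x=7: >2, count = (-3)+7 = 4; t=4
x=5: >2, count = 4+5 = 9; t=5
x=7: >2, count = 9+7 = 16; t=6
x=14: >2, count = 16+14 = 30; t=7
x=14: >2, count = 30+14 = 44; t=8
x=10: >2, count = 44+10 = 54; t=9
x=6: >2, count = 54+6 = 60; t=10
count*t = 60*10 = 600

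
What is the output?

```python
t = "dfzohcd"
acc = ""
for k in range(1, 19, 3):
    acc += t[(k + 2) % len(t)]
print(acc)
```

k=1: add t[3]='o' → 'o'
k=4: add t[6]='d' → 'od'
k=7: add t[2]='z' → 'odz'
k=10: add t[5]='c' → 'odzc'
k=13: add t[1]='f' → 'odzcf'
k=16: add t[4]='h' → 'odzcfh'

odzcfh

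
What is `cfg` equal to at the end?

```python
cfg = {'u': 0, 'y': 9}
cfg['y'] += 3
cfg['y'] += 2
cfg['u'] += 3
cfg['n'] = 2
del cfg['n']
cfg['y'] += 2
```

{'u': 3, 'y': 16}

cfg['y'] = 9+3 = 12 → {'u': 0, 'y': 12}
cfg['y'] = 12+2 = 14 → {'u': 0, 'y': 14}
cfg['u'] = 0+3 = 3 → {'u': 3, 'y': 14}
cfg['n'] = 2 → {'u': 3, 'y': 14, 'n': 2}
del 'n' → {'u': 3, 'y': 14}
cfg['y'] = 14+2 = 16 → {'u': 3, 'y': 16}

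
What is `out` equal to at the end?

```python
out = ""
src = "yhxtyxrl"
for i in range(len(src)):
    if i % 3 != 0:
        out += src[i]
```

i=0: skip
i=1: add 'h' → 'h'
i=2: add 'x' → 'hx'
i=3: skip
i=4: add 'y' → 'hxy'
i=5: add 'x' → 'hxyx'
i=6: skip
i=7: add 'l' → 'hxyxl'

'hxyxl'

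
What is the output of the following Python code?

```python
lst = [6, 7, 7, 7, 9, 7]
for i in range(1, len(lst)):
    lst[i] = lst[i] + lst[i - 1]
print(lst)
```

i=1: lst[1] = 7+6 = 13 → [6, 13, 7, 7, 9, 7]
i=2: lst[2] = 7+13 = 20 → [6, 13, 20, 7, 9, 7]
i=3: lst[3] = 7+20 = 27 → [6, 13, 20, 27, 9, 7]
i=4: lst[4] = 9+27 = 36 → [6, 13, 20, 27, 36, 7]
i=5: lst[5] = 7+36 = 43 → [6, 13, 20, 27, 36, 43]

[6, 13, 20, 27, 36, 43]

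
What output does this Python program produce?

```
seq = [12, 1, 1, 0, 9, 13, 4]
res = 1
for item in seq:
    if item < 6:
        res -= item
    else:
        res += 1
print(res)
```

-2

item=12: not <6, res = 1+1 = 2
item=1: <6, res = 2-1 = 1
item=1: <6, res = 1-1 = 0
item=0: <6, res = 0-0 = 0
item=9: not <6, res = 0+1 = 1
item=13: not <6, res = 1+1 = 2
item=4: <6, res = 2-4 = -2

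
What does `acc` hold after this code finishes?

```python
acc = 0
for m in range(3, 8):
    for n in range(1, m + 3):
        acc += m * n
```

m=3,n=1: acc = 0+3 = 3
m=3,n=2: acc = 3+6 = 9
m=3,n=3: acc = 9+9 = 18
m=3,n=4: acc = 18+12 = 30
m=3,n=5: acc = 30+15 = 45
m=4,n=1: acc = 45+4 = 49
m=4,n=2: acc = 49+8 = 57
m=4,n=3: acc = 57+12 = 69
m=4,n=4: acc = 69+16 = 85
m=4,n=5: acc = 85+20 = 105
m=4,n=6: acc = 105+24 = 129
m=5,n=1: acc = 129+5 = 134
m=5,n=2: acc = 134+10 = 144
m=5,n=3: acc = 144+15 = 159
m=5,n=4: acc = 159+20 = 179
m=5,n=5: acc = 179+25 = 204
m=5,n=6: acc = 204+30 = 234
m=5,n=7: acc = 234+35 = 269
m=6,n=1: acc = 269+6 = 275
m=6,n=2: acc = 275+12 = 287
m=6,n=3: acc = 287+18 = 305
m=6,n=4: acc = 305+24 = 329
m=6,n=5: acc = 329+30 = 359
m=6,n=6: acc = 359+36 = 395
m=6,n=7: acc = 395+42 = 437
m=6,n=8: acc = 437+48 = 485
m=7,n=1: acc = 485+7 = 492
m=7,n=2: acc = 492+14 = 506
m=7,n=3: acc = 506+21 = 527
m=7,n=4: acc = 527+28 = 555
m=7,n=5: acc = 555+35 = 590
m=7,n=6: acc = 590+42 = 632
m=7,n=7: acc = 632+49 = 681
m=7,n=8: acc = 681+56 = 737
m=7,n=9: acc = 737+63 = 800

800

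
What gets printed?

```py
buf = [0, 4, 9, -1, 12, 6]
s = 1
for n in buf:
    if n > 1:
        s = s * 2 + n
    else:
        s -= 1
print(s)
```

94

n=0: not >1, s = 1-1 = 0
n=4: >1, s = 0*2+4 = 4
n=9: >1, s = 4*2+9 = 17
n=-1: not >1, s = 17-1 = 16
n=12: >1, s = 16*2+12 = 44
n=6: >1, s = 44*2+6 = 94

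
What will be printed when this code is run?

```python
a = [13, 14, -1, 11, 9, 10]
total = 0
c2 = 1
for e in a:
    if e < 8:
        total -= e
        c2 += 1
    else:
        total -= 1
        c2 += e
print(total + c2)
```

e=13: not <8, total = 0-1 = -1; c2=14
e=14: not <8, total = (-1)-1 = -2; c2=28
e=-1: <8, total = (-2)-(-1) = -1; c2=29
e=11: not <8, total = (-1)-1 = -2; c2=40
e=9: not <8, total = (-2)-1 = -3; c2=49
e=10: not <8, total = (-3)-1 = -4; c2=59
total+c2 = (-4)+59 = 55

55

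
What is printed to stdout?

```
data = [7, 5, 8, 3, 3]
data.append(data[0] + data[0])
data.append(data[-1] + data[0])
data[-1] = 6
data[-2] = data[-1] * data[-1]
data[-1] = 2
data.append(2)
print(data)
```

append data[0]+data[0] = 7+7 = 14 → [7, 5, 8, 3, 3, 14]
append data[-1]+data[0] = 14+7 = 21 → [7, 5, 8, 3, 3, 14, 21]
data[-1] = 6 → [7, 5, 8, 3, 3, 14, 6]
data[-2] = data[-1]*data[-1] = 6*6 = 36 → [7, 5, 8, 3, 3, 36, 6]
data[-1] = 2 → [7, 5, 8, 3, 3, 36, 2]
append 2 → [7, 5, 8, 3, 3, 36, 2, 2]

[7, 5, 8, 3, 3, 36, 2, 2]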